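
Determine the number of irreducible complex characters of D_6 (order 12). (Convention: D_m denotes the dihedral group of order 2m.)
6

Derivation: The number of irreducible complex representations of a finite group equals its number of conjugacy classes. D_6 has 6 conjugacy classes (n/2 + 3 for n even), so D_6 (order 12) has exactly 6 irreducible complex representations.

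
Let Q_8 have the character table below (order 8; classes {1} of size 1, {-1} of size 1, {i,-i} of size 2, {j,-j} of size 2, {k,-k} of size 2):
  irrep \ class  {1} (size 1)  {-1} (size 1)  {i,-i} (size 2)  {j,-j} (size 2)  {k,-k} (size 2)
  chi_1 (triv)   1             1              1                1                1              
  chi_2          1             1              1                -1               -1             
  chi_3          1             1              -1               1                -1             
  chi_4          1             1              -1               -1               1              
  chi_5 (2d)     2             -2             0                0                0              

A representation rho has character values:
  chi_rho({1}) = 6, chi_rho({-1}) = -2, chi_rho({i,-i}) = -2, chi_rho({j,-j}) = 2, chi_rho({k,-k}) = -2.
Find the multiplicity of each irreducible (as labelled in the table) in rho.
Multiplicities: chi_1: 0, chi_2: 0, chi_3: 2, chi_4: 0, chi_5: 2.

Solution. Use <chi_rho, chi> = (1/|G|) sum_C |C| * chi_rho(C) * conj(chi(C)) with |G| = 8 for each irreducible chi in the table:
  <chi_rho, chi_1> = (1/8)[1*(6)*conj(1) + 1*(-2)*conj(1) + 2*(-2)*conj(1) + 2*(2)*conj(1) + 2*(-2)*conj(1)]
      = (1/8)[(6) + (-2) + (-4) + (4) + (-4)] = 0/8 = 0
  <chi_rho, chi_2> = (1/8)[1*(6)*conj(1) + 1*(-2)*conj(1) + 2*(-2)*conj(1) + 2*(2)*conj(-1) + 2*(-2)*conj(-1)]
      = (1/8)[(6) + (-2) + (-4) + (-4) + (4)] = 0/8 = 0
  <chi_rho, chi_3> = (1/8)[1*(6)*conj(1) + 1*(-2)*conj(1) + 2*(-2)*conj(-1) + 2*(2)*conj(1) + 2*(-2)*conj(-1)]
      = (1/8)[(6) + (-2) + (4) + (4) + (4)] = 16/8 = 2
  <chi_rho, chi_4> = (1/8)[1*(6)*conj(1) + 1*(-2)*conj(1) + 2*(-2)*conj(-1) + 2*(2)*conj(-1) + 2*(-2)*conj(1)]
      = (1/8)[(6) + (-2) + (4) + (-4) + (-4)] = 0/8 = 0
  <chi_rho, chi_5> = (1/8)[1*(6)*conj(2) + 1*(-2)*conj(-2) + 2*(-2)*conj(0) + 2*(2)*conj(0) + 2*(-2)*conj(0)]
      = (1/8)[(12) + (4) + (0) + (0) + (0)] = 16/8 = 2
Dimension check: dim(rho) = sum (mult * dim) = 0*1 + 0*1 + 2*1 + 0*1 + 2*2 = 6 = chi_rho(e) = 6.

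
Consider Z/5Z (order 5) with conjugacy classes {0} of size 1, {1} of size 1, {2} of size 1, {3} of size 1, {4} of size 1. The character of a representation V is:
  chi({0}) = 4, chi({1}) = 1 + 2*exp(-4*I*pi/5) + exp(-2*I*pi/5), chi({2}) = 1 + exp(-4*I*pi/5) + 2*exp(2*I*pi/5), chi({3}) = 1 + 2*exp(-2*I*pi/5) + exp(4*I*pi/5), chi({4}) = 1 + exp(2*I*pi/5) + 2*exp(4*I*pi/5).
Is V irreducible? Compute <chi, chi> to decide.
Not irreducible (reducible): <chi, chi> = 6 > 1.

Explanation: <chi, chi> = (1/|G|) sum_C |C| * |chi(C)|^2 = (1/5)[1*|4|^2 + 1*|1 + 2*exp(-4*I*pi/5) + exp(-2*I*pi/5)|^2 + 1*|1 + exp(-4*I*pi/5) + 2*exp(2*I*pi/5)|^2 + 1*|1 + 2*exp(-2*I*pi/5) + exp(4*I*pi/5)|^2 + 1*|1 + exp(2*I*pi/5) + 2*exp(4*I*pi/5)|^2]
  = (1/5)[(16) + (6 + 3*exp(-2*I*pi/5) + 2*exp(-4*I*pi/5) + 2*exp(4*I*pi/5) + 3*exp(2*I*pi/5)) + (6 + 2*exp(-2*I*pi/5) + 3*exp(-4*I*pi/5) + 3*exp(4*I*pi/5) + 2*exp(2*I*pi/5)) + (6 + 2*exp(-2*I*pi/5) + 3*exp(-4*I*pi/5) + 3*exp(4*I*pi/5) + 2*exp(2*I*pi/5)) + (6 + 3*exp(-2*I*pi/5) + 2*exp(-4*I*pi/5) + 2*exp(4*I*pi/5) + 3*exp(2*I*pi/5))] = 30/5 = 6.
(Exp terms are combined using exp(i*s)*conj(exp(i*t)) = exp(i*(s-t)), and sums of them are collapsed using the identity that for every m > 1 the m distinct m-th roots of unity sum to 0, e.g. 1 + exp(2*I*pi/3) + exp(-2*I*pi/3) = 0.)
A character is irreducible iff <chi, chi> = 1, so this representation is reducible.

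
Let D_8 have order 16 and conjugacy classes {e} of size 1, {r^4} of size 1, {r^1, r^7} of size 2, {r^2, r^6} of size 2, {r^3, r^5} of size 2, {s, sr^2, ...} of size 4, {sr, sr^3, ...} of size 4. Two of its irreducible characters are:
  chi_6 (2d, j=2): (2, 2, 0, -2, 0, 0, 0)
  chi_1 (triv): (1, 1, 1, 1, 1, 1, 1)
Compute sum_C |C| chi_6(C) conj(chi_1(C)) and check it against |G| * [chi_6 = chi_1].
Sum = 0; so <chi_6, chi_1> = 0 (distinct irreducibles are orthogonal).

Proof sketch: Compute term by term over conjugacy classes (|C| * chi_6(C) * conj(chi_1(C))):
  1*(2)*conj(1) + 1*(2)*conj(1) + 2*(0)*conj(1) + 2*(-2)*conj(1) + 2*(0)*conj(1) + 4*(0)*conj(1) + 4*(0)*conj(1)
  = (2) + (2) + (0) + (-4) + (0) + (0) + (0)
  = 0.
Dividing by |G| = 16 gives 0/16 = 0, matching the row-orthogonality relation <chi_6, chi_1> = [chi_6 = chi_1].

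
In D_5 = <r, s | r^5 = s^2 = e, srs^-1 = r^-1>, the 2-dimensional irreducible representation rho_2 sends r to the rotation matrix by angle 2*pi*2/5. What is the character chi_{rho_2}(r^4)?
chi_{rho_2}(r^4) = 2*cos(2*pi*2*4/5) = -sqrt(5)/2 - 1/2

Proof sketch: rho_2(r^4) is rotation by angle 2*pi*2*4/5, whose trace is 2*cos(2*pi*2*4/5) = -sqrt(5)/2 - 1/2.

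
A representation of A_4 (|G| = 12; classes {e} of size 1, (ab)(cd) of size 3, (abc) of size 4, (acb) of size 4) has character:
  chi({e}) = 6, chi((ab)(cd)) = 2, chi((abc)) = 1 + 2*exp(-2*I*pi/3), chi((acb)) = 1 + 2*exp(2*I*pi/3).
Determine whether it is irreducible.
Not irreducible (reducible): <chi, chi> = 6 > 1.

Proof sketch: <chi, chi> = (1/|G|) sum_C |C| * |chi(C)|^2 = (1/12)[1*|6|^2 + 3*|2|^2 + 4*|1 + 2*exp(-2*I*pi/3)|^2 + 4*|1 + 2*exp(2*I*pi/3)|^2]
  = (1/12)[(36) + (12) + (12) + (12)] = 72/12 = 6.
(Exp terms are combined using exp(i*s)*conj(exp(i*t)) = exp(i*(s-t)), and sums of them are collapsed using the identity that for every m > 1 the m distinct m-th roots of unity sum to 0, e.g. 1 + exp(2*I*pi/3) + exp(-2*I*pi/3) = 0.)
A character is irreducible iff <chi, chi> = 1, so this representation is reducible.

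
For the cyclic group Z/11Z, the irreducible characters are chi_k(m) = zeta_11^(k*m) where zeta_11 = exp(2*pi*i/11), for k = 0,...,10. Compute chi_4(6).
chi_4(6) = zeta_11^24 = exp(4*I*pi/11)

Justification: chi_4(6) = zeta_11^(4*6) = zeta_11^24. Since zeta_11^11 = 1, this equals zeta_11^2 = exp(2*pi*i*2/11) = exp(4*I*pi/11).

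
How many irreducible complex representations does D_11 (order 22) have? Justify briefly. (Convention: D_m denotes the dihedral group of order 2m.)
7

Reasoning: The number of irreducible complex representations of a finite group equals its number of conjugacy classes. D_11 has 7 conjugacy classes ((n+3)/2 for n odd), so D_11 (order 22) has exactly 7 irreducible complex representations.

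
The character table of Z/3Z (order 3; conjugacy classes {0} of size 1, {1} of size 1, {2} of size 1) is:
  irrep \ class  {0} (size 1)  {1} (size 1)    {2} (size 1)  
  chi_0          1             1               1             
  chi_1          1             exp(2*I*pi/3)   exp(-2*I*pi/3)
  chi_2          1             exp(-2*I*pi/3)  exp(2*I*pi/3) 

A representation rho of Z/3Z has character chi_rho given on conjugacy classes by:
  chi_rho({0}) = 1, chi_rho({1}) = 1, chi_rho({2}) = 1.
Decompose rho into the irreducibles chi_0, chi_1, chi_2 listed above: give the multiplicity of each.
Multiplicities: chi_0: 1, chi_1: 0, chi_2: 0.

Reasoning: Use <chi_rho, chi> = (1/|G|) sum_C |C| * chi_rho(C) * conj(chi(C)) with |G| = 3 for each irreducible chi in the table:
  <chi_rho, chi_0> = (1/3)[1*(1)*conj(1) + 1*(1)*conj(1) + 1*(1)*conj(1)]
      = (1/3)[(1) + (1) + (1)] = 3/3 = 1
  <chi_rho, chi_1> = (1/3)[1*(1)*conj(1) + 1*(1)*conj(exp(2*I*pi/3)) + 1*(1)*conj(exp(-2*I*pi/3))]
      = (1/3)[(1) + (exp(-2*I*pi/3)) + (exp(2*I*pi/3))] = 0/3 = 0
  <chi_rho, chi_2> = (1/3)[1*(1)*conj(1) + 1*(1)*conj(exp(-2*I*pi/3)) + 1*(1)*conj(exp(2*I*pi/3))]
      = (1/3)[(1) + (exp(2*I*pi/3)) + (exp(-2*I*pi/3))] = 0/3 = 0
(Exp terms are combined using exp(i*s)*conj(exp(i*t)) = exp(i*(s-t)), and sums of them are collapsed using the identity that for every m > 1 the m distinct m-th roots of unity sum to 0, e.g. 1 + exp(2*I*pi/3) + exp(-2*I*pi/3) = 0.)
Dimension check: dim(rho) = sum (mult * dim) = 1*1 + 0*1 + 0*1 = 1 = chi_rho(e) = 1.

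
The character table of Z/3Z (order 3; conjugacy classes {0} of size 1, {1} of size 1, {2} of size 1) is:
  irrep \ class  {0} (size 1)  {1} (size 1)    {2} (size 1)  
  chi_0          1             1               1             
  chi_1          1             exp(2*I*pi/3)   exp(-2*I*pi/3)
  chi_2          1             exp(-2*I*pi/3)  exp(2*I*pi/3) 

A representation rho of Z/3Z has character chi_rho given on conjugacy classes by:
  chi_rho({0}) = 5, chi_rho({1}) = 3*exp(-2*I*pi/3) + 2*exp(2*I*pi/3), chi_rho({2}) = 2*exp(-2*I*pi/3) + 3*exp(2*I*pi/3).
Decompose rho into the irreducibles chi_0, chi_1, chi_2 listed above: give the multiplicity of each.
Multiplicities: chi_0: 0, chi_1: 2, chi_2: 3.

Use <chi_rho, chi> = (1/|G|) sum_C |C| * chi_rho(C) * conj(chi(C)) with |G| = 3 for each irreducible chi in the table:
  <chi_rho, chi_0> = (1/3)[1*(5)*conj(1) + 1*(3*exp(-2*I*pi/3) + 2*exp(2*I*pi/3))*conj(1) + 1*(2*exp(-2*I*pi/3) + 3*exp(2*I*pi/3))*conj(1)]
      = (1/3)[(5) + (3*exp(-2*I*pi/3) + 2*exp(2*I*pi/3)) + (2*exp(-2*I*pi/3) + 3*exp(2*I*pi/3))] = 0/3 = 0
  <chi_rho, chi_1> = (1/3)[1*(5)*conj(1) + 1*(3*exp(-2*I*pi/3) + 2*exp(2*I*pi/3))*conj(exp(2*I*pi/3)) + 1*(2*exp(-2*I*pi/3) + 3*exp(2*I*pi/3))*conj(exp(-2*I*pi/3))]
      = (1/3)[(5) + (2 + 3*exp(2*I*pi/3)) + (2 + 3*exp(-2*I*pi/3))] = 6/3 = 2
  <chi_rho, chi_2> = (1/3)[1*(5)*conj(1) + 1*(3*exp(-2*I*pi/3) + 2*exp(2*I*pi/3))*conj(exp(-2*I*pi/3)) + 1*(2*exp(-2*I*pi/3) + 3*exp(2*I*pi/3))*conj(exp(2*I*pi/3))]
      = (1/3)[(5) + (3 + 2*exp(-2*I*pi/3)) + (3 + 2*exp(2*I*pi/3))] = 9/3 = 3
(Exp terms are combined using exp(i*s)*conj(exp(i*t)) = exp(i*(s-t)), and sums of them are collapsed using the identity that for every m > 1 the m distinct m-th roots of unity sum to 0, e.g. 1 + exp(2*I*pi/3) + exp(-2*I*pi/3) = 0.)
Dimension check: dim(rho) = sum (mult * dim) = 0*1 + 2*1 + 3*1 = 5 = chi_rho(e) = 5.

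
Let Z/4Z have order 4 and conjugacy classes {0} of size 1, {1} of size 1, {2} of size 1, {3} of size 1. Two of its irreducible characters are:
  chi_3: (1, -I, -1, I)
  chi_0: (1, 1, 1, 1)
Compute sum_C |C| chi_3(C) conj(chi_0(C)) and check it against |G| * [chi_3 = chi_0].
Sum = 0; so <chi_3, chi_0> = 0 (distinct irreducibles are orthogonal).

Why: Compute term by term over conjugacy classes (|C| * chi_3(C) * conj(chi_0(C))):
  1*(1)*conj(1) + 1*(-I)*conj(1) + 1*(-1)*conj(1) + 1*(I)*conj(1)
  = (1) + (-I) + (-1) + (I)
  = 0.
(Exp terms are combined using exp(i*s)*conj(exp(i*t)) = exp(i*(s-t)), and sums of them are collapsed using the identity that for every m > 1 the m distinct m-th roots of unity sum to 0, e.g. 1 + exp(2*I*pi/3) + exp(-2*I*pi/3) = 0.)
Dividing by |G| = 4 gives 0/4 = 0, matching the row-orthogonality relation <chi_3, chi_0> = [chi_3 = chi_0].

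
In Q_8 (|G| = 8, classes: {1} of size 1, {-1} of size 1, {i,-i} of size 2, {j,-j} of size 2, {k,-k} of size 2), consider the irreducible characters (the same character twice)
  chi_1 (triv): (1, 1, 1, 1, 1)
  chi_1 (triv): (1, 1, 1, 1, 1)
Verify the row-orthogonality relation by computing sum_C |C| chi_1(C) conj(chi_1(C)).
Sum = 8 = |G| = 8; so <chi_1, chi_1> = 1 (norm-1 confirms irreducibility).

Reasoning: Compute term by term over conjugacy classes (|C| * chi_1(C) * conj(chi_1(C))):
  1*(1)*conj(1) + 1*(1)*conj(1) + 2*(1)*conj(1) + 2*(1)*conj(1) + 2*(1)*conj(1)
  = (1) + (1) + (2) + (2) + (2)
  = 8.
Dividing by |G| = 8 gives 8/8 = 1, matching the row-orthogonality relation <chi_1, chi_1> = [chi_1 = chi_1].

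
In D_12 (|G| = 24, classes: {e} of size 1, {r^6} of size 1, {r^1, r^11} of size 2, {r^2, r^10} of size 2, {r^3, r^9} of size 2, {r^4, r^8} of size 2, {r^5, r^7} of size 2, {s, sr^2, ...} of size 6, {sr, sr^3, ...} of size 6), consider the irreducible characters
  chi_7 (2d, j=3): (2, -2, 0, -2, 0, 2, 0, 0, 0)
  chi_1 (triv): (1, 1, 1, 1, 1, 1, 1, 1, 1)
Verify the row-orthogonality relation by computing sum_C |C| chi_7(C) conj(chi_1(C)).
Sum = 0; so <chi_7, chi_1> = 0 (distinct irreducibles are orthogonal).

Explanation: Compute term by term over conjugacy classes (|C| * chi_7(C) * conj(chi_1(C))):
  1*(2)*conj(1) + 1*(-2)*conj(1) + 2*(0)*conj(1) + 2*(-2)*conj(1) + 2*(0)*conj(1) + 2*(2)*conj(1) + 2*(0)*conj(1) + 6*(0)*conj(1) + 6*(0)*conj(1)
  = (2) + (-2) + (0) + (-4) + (0) + (4) + (0) + (0) + (0)
  = 0.
Dividing by |G| = 24 gives 0/24 = 0, matching the row-orthogonality relation <chi_7, chi_1> = [chi_7 = chi_1].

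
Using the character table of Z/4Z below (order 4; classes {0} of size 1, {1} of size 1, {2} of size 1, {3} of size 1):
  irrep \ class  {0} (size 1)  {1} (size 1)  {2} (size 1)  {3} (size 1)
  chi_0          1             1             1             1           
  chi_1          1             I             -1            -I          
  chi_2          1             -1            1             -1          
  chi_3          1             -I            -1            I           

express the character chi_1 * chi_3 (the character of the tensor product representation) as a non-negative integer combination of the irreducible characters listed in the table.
chi_1 tensor chi_3 = chi_0 (all other irreducibles have multiplicity 0).

Explanation: The character of a tensor product is the pointwise product (chi_1 * chi_3)(C) = chi_1(C) * chi_3(C):
  {0}: (1)*(1), {1}: (I)*(-I), {2}: (-1)*(-1), {3}: (-I)*(I)
so (chi_1 * chi_3) takes values
  {0} -> 1, {1} -> 1, {2} -> 1, {3} -> 1.
Now take the inner product of this character with each irreducible chi from the table, <chi_1*chi_3, chi> = (1/4) sum_C |C| (chi_1*chi_3)(C) conj(chi(C)):
  <chi_1*chi_3, chi_0> = (1/4)[1*(1)*conj(1) + 1*(1)*conj(1) + 1*(1)*conj(1) + 1*(1)*conj(1)]
      = (1/4)[(1) + (1) + (1) + (1)] = 4/4 = 1
  <chi_1*chi_3, chi_1> = (1/4)[1*(1)*conj(1) + 1*(1)*conj(I) + 1*(1)*conj(-1) + 1*(1)*conj(-I)]
      = (1/4)[(1) + (-I) + (-1) + (I)] = 0/4 = 0
  <chi_1*chi_3, chi_2> = (1/4)[1*(1)*conj(1) + 1*(1)*conj(-1) + 1*(1)*conj(1) + 1*(1)*conj(-1)]
      = (1/4)[(1) + (-1) + (1) + (-1)] = 0/4 = 0
  <chi_1*chi_3, chi_3> = (1/4)[1*(1)*conj(1) + 1*(1)*conj(-I) + 1*(1)*conj(-1) + 1*(1)*conj(I)]
      = (1/4)[(1) + (I) + (-1) + (-I)] = 0/4 = 0
(Exp terms are combined using exp(i*s)*conj(exp(i*t)) = exp(i*(s-t)), and sums of them are collapsed using the identity that for every m > 1 the m distinct m-th roots of unity sum to 0, e.g. 1 + exp(2*I*pi/3) + exp(-2*I*pi/3) = 0.)
Hence the multiplicities are chi_0: 1. Dimension check: dim(chi_1)*dim(chi_3) = 1*1 = 1 and sum (mult * dim) = 1*1 = 1.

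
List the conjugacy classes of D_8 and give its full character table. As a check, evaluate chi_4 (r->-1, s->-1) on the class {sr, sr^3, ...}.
Conjugacy classes: {e} of size 1, {r^4} of size 1, {r^1, r^7} of size 2, {r^2, r^6} of size 2, {r^3, r^5} of size 2, {s, sr^2, ...} of size 4, {sr, sr^3, ...} of size 4.
Character table:
  irrep \ class              {e} (size 1)  {r^4} (size 1)  {r^1, r^7} (size 2)  {r^2, r^6} (size 2)  {r^3, r^5} (size 2)  {s, sr^2, ...} (size 4)  {sr, sr^3, ...} (size 4)
  chi_1 (triv)               1             1               1                    1                    1                    1                        1                       
  chi_2 (sign: r->1, s->-1)  1             1               1                    1                    1                    -1                       -1                      
  chi_3 (r->-1, s->1)        1             1               -1                   1                    -1                   1                        -1                      
  chi_4 (r->-1, s->-1)       1             1               -1                   1                    -1                   -1                       1                       
  chi_5 (2d, j=1)            2             -2              sqrt(2)              0                    -sqrt(2)             0                        0                       
  chi_6 (2d, j=2)            2             2               0                    -2                   0                    0                        0                       
  chi_7 (2d, j=3)            2             -2              -sqrt(2)             0                    sqrt(2)              0                        0                       

Spot check: chi_4 (r->-1, s->-1) on {sr, sr^3, ...} = 1.

Working: D_8 has order 2*8 = 16 with 7 conjugacy classes, hence 7 irreducibles. Sum of squared dims 1 + 1 + 1 + 1 + 4 + 4 + 4 = 16 = |G|. Linear characters come from the abelianisation; the 2-dimensional irreps have character r^k -> 2*cos(2*pi*j*k/8), reflections -> 0.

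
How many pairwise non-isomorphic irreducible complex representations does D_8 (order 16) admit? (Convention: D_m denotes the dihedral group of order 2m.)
7

Derivation: The number of irreducible complex representations of a finite group equals its number of conjugacy classes. D_8 has 7 conjugacy classes (n/2 + 3 for n even), so D_8 (order 16) has exactly 7 irreducible complex representations.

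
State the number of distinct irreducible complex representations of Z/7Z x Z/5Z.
35

Why: The number of irreducible complex representations of a finite group equals its number of conjugacy classes. Z/7Z x Z/5Z is abelian of order 35, so every element is its own conjugacy class: 35 classes, so Z/7Z x Z/5Z (order 35) has exactly 35 irreducible complex representations.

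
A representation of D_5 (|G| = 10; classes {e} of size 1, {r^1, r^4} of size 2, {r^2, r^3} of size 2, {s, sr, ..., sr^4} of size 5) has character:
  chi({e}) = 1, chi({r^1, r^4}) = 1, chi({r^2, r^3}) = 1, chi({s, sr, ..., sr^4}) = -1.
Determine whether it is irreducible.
Irreducible: <chi, chi> = 1.

<chi, chi> = (1/|G|) sum_C |C| * |chi(C)|^2 = (1/10)[1*|1|^2 + 2*|1|^2 + 2*|1|^2 + 5*|-1|^2]
  = (1/10)[(1) + (2) + (2) + (5)] = 10/10 = 1.
A character is irreducible iff <chi, chi> = 1, so this representation is irreducible.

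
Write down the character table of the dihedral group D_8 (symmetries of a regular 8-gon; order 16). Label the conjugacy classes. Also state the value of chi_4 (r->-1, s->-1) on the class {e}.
Conjugacy classes: {e} of size 1, {r^4} of size 1, {r^1, r^7} of size 2, {r^2, r^6} of size 2, {r^3, r^5} of size 2, {s, sr^2, ...} of size 4, {sr, sr^3, ...} of size 4.
Character table:
  irrep \ class              {e} (size 1)  {r^4} (size 1)  {r^1, r^7} (size 2)  {r^2, r^6} (size 2)  {r^3, r^5} (size 2)  {s, sr^2, ...} (size 4)  {sr, sr^3, ...} (size 4)
  chi_1 (triv)               1             1               1                    1                    1                    1                        1                       
  chi_2 (sign: r->1, s->-1)  1             1               1                    1                    1                    -1                       -1                      
  chi_3 (r->-1, s->1)        1             1               -1                   1                    -1                   1                        -1                      
  chi_4 (r->-1, s->-1)       1             1               -1                   1                    -1                   -1                       1                       
  chi_5 (2d, j=1)            2             -2              sqrt(2)              0                    -sqrt(2)             0                        0                       
  chi_6 (2d, j=2)            2             2               0                    -2                   0                    0                        0                       
  chi_7 (2d, j=3)            2             -2              -sqrt(2)             0                    sqrt(2)              0                        0                       

Spot check: chi_4 (r->-1, s->-1) on {e} = 1.

Reasoning: D_8 has order 2*8 = 16 with 7 conjugacy classes, hence 7 irreducibles. Sum of squared dims 1 + 1 + 1 + 1 + 4 + 4 + 4 = 16 = |G|. Linear characters come from the abelianisation; the 2-dimensional irreps have character r^k -> 2*cos(2*pi*j*k/8), reflections -> 0.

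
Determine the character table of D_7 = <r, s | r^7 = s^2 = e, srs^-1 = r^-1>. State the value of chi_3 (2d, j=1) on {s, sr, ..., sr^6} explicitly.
Conjugacy classes: {e} of size 1, {r^1, r^6} of size 2, {r^2, r^5} of size 2, {r^3, r^4} of size 2, {s, sr, ..., sr^6} of size 7.
Character table:
  irrep \ class              {e} (size 1)  {r^1, r^6} (size 2)  {r^2, r^5} (size 2)  {r^3, r^4} (size 2)  {s, sr, ..., sr^6} (size 7)
  chi_1 (triv)               1             1                    1                    1                    1                          
  chi_2 (sign: r->1, s->-1)  1             1                    1                    1                    -1                         
  chi_3 (2d, j=1)            2             2*cos(2*pi/7)        -2*cos(3*pi/7)       -2*cos(pi/7)         0                          
  chi_4 (2d, j=2)            2             -2*cos(3*pi/7)       -2*cos(pi/7)         2*cos(2*pi/7)        0                          
  chi_5 (2d, j=3)            2             -2*cos(pi/7)         2*cos(2*pi/7)        -2*cos(3*pi/7)       0                          

Spot check: chi_3 (2d, j=1) on {s, sr, ..., sr^6} = 0.

Details: D_7 has order 2*7 = 14 with 5 conjugacy classes, hence 5 irreducibles. Sum of squared dims 1 + 1 + 4 + 4 + 4 = 14 = |G|. Linear characters come from the abelianisation; the 2-dimensional irreps have character r^k -> 2*cos(2*pi*j*k/7), reflections -> 0.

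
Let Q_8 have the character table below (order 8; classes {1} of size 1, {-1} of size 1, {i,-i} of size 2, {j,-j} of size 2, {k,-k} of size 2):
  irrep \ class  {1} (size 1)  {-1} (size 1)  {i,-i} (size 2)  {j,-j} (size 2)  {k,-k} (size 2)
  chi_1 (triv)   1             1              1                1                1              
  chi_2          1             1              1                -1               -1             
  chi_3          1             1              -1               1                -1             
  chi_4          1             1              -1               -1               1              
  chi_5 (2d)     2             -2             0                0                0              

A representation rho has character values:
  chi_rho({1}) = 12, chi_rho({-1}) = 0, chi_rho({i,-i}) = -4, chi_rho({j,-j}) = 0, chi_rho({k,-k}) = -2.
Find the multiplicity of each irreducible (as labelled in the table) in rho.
Multiplicities: chi_1: 0, chi_2: 1, chi_3: 3, chi_4: 2, chi_5: 3.

Reasoning: Use <chi_rho, chi> = (1/|G|) sum_C |C| * chi_rho(C) * conj(chi(C)) with |G| = 8 for each irreducible chi in the table:
  <chi_rho, chi_1> = (1/8)[1*(12)*conj(1) + 1*(0)*conj(1) + 2*(-4)*conj(1) + 2*(0)*conj(1) + 2*(-2)*conj(1)]
      = (1/8)[(12) + (0) + (-8) + (0) + (-4)] = 0/8 = 0
  <chi_rho, chi_2> = (1/8)[1*(12)*conj(1) + 1*(0)*conj(1) + 2*(-4)*conj(1) + 2*(0)*conj(-1) + 2*(-2)*conj(-1)]
      = (1/8)[(12) + (0) + (-8) + (0) + (4)] = 8/8 = 1
  <chi_rho, chi_3> = (1/8)[1*(12)*conj(1) + 1*(0)*conj(1) + 2*(-4)*conj(-1) + 2*(0)*conj(1) + 2*(-2)*conj(-1)]
      = (1/8)[(12) + (0) + (8) + (0) + (4)] = 24/8 = 3
  <chi_rho, chi_4> = (1/8)[1*(12)*conj(1) + 1*(0)*conj(1) + 2*(-4)*conj(-1) + 2*(0)*conj(-1) + 2*(-2)*conj(1)]
      = (1/8)[(12) + (0) + (8) + (0) + (-4)] = 16/8 = 2
  <chi_rho, chi_5> = (1/8)[1*(12)*conj(2) + 1*(0)*conj(-2) + 2*(-4)*conj(0) + 2*(0)*conj(0) + 2*(-2)*conj(0)]
      = (1/8)[(24) + (0) + (0) + (0) + (0)] = 24/8 = 3
Dimension check: dim(rho) = sum (mult * dim) = 0*1 + 1*1 + 3*1 + 2*1 + 3*2 = 12 = chi_rho(e) = 12.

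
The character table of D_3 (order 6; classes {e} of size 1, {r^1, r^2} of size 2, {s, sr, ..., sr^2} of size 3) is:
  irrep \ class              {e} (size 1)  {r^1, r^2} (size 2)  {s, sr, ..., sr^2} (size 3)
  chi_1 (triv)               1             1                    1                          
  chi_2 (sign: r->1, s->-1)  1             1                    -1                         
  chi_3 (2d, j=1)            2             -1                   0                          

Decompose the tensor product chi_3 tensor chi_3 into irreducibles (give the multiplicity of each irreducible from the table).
chi_3 tensor chi_3 = chi_1 + chi_2 + chi_3 (all other irreducibles have multiplicity 0).

The character of a tensor product is the pointwise product (chi_3 * chi_3)(C) = chi_3(C) * chi_3(C):
  {e}: (2)*(2), {r^1, r^2}: (-1)*(-1), {s, sr, ..., sr^2}: (0)*(0)
so (chi_3 * chi_3) takes values
  {e} -> 4, {r^1, r^2} -> 1, {s, sr, ..., sr^2} -> 0.
Now take the inner product of this character with each irreducible chi from the table, <chi_3*chi_3, chi> = (1/6) sum_C |C| (chi_3*chi_3)(C) conj(chi(C)):
  <chi_3*chi_3, chi_1> = (1/6)[1*(4)*conj(1) + 2*(1)*conj(1) + 3*(0)*conj(1)]
      = (1/6)[(4) + (2) + (0)] = 6/6 = 1
  <chi_3*chi_3, chi_2> = (1/6)[1*(4)*conj(1) + 2*(1)*conj(1) + 3*(0)*conj(-1)]
      = (1/6)[(4) + (2) + (0)] = 6/6 = 1
  <chi_3*chi_3, chi_3> = (1/6)[1*(4)*conj(2) + 2*(1)*conj(-1) + 3*(0)*conj(0)]
      = (1/6)[(8) + (-2) + (0)] = 6/6 = 1
Hence the multiplicities are chi_1: 1, chi_2: 1, chi_3: 1. Dimension check: dim(chi_3)*dim(chi_3) = 2*2 = 4 and sum (mult * dim) = 1*1 + 1*1 + 1*2 = 4.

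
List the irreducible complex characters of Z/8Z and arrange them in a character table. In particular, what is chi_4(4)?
Character table of Z/8Z (irreps indexed chi_0,...,chi_7 with chi_k(m) = zeta_8^(k*m), zeta_8 = exp(2*pi*i/8)):
  irrep \ class  {0} (size 1)  {1} (size 1)    {2} (size 1)  {3} (size 1)    {4} (size 1)  {5} (size 1)    {6} (size 1)  {7} (size 1)  
  chi_0          1             1               1             1               1             1               1             1             
  chi_1          1             exp(I*pi/4)     I             exp(3*I*pi/4)   -1            exp(-3*I*pi/4)  -I            exp(-I*pi/4)  
  chi_2          1             I               -1            -I              1             I               -1            -I            
  chi_3          1             exp(3*I*pi/4)   -I            exp(I*pi/4)     -1            exp(-I*pi/4)    I             exp(-3*I*pi/4)
  chi_4          1             -1              1             -1              1             -1              1             -1            
  chi_5          1             exp(-3*I*pi/4)  I             exp(-I*pi/4)    -1            exp(I*pi/4)     -I            exp(3*I*pi/4) 
  chi_6          1             -I              -1            I               1             -I              -1            I             
  chi_7          1             exp(-I*pi/4)    -I            exp(-3*I*pi/4)  -1            exp(3*I*pi/4)   I             exp(I*pi/4)   

Spot check: chi_4(4) = zeta_8^(4*4) = zeta_8^16 = 1.

Working: Z/8Z is abelian, so all 8 irreducible complex representations are 1-dimensional. They are given by chi_k(m) = zeta_8^(k*m) for k = 0,...,7. Row orthogonality: sum_m chi_k(m) conj(chi_l(m)) = 8 * [k = l].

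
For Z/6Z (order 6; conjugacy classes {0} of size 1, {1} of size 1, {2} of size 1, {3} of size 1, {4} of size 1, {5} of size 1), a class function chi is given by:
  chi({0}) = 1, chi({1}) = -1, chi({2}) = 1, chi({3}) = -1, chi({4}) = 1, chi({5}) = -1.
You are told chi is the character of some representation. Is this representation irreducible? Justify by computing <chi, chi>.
Irreducible: <chi, chi> = 1.

Working: <chi, chi> = (1/|G|) sum_C |C| * |chi(C)|^2 = (1/6)[1*|1|^2 + 1*|-1|^2 + 1*|1|^2 + 1*|-1|^2 + 1*|1|^2 + 1*|-1|^2]
  = (1/6)[(1) + (1) + (1) + (1) + (1) + (1)] = 6/6 = 1.
(Exp terms are combined using exp(i*s)*conj(exp(i*t)) = exp(i*(s-t)), and sums of them are collapsed using the identity that for every m > 1 the m distinct m-th roots of unity sum to 0, e.g. 1 + exp(2*I*pi/3) + exp(-2*I*pi/3) = 0.)
A character is irreducible iff <chi, chi> = 1, so this representation is irreducible.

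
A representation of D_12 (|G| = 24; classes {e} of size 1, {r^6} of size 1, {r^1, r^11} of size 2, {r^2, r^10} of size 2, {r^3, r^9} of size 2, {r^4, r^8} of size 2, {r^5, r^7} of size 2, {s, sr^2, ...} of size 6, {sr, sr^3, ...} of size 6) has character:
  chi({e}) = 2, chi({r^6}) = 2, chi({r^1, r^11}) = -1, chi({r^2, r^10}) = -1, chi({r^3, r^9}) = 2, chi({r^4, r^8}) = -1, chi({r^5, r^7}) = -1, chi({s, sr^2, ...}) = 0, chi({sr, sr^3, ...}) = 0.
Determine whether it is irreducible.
Irreducible: <chi, chi> = 1.

Working: <chi, chi> = (1/|G|) sum_C |C| * |chi(C)|^2 = (1/24)[1*|2|^2 + 1*|2|^2 + 2*|-1|^2 + 2*|-1|^2 + 2*|2|^2 + 2*|-1|^2 + 2*|-1|^2 + 6*|0|^2 + 6*|0|^2]
  = (1/24)[(4) + (4) + (2) + (2) + (8) + (2) + (2) + (0) + (0)] = 24/24 = 1.
A character is irreducible iff <chi, chi> = 1, so this representation is irreducible.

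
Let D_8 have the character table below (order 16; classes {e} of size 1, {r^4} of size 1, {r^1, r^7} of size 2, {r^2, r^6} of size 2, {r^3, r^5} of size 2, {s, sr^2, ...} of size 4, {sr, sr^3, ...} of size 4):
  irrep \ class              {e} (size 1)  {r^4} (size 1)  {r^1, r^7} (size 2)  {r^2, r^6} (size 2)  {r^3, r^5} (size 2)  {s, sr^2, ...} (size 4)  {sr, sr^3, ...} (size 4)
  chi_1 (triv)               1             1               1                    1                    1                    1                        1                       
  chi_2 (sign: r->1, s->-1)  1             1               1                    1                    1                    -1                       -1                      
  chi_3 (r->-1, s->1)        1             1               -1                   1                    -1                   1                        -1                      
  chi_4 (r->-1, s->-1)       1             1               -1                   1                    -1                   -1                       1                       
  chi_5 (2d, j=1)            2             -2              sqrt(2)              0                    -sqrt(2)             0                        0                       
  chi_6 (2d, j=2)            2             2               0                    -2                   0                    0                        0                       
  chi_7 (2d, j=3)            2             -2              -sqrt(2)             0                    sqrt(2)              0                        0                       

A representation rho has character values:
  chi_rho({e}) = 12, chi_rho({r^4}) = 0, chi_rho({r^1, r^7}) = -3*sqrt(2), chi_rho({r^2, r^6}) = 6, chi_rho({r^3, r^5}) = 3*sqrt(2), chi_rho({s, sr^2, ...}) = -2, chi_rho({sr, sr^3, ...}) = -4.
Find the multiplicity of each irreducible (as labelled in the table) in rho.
Multiplicities: chi_1: 0, chi_2: 3, chi_3: 2, chi_4: 1, chi_5: 0, chi_6: 0, chi_7: 3.

Working: Use <chi_rho, chi> = (1/|G|) sum_C |C| * chi_rho(C) * conj(chi(C)) with |G| = 16 for each irreducible chi in the table:
  <chi_rho, chi_1> = (1/16)[1*(12)*conj(1) + 1*(0)*conj(1) + 2*(-3*sqrt(2))*conj(1) + 2*(6)*conj(1) + 2*(3*sqrt(2))*conj(1) + 4*(-2)*conj(1) + 4*(-4)*conj(1)]
      = (1/16)[(12) + (0) + (-6*sqrt(2)) + (12) + (6*sqrt(2)) + (-8) + (-16)] = 0/16 = 0
  <chi_rho, chi_2> = (1/16)[1*(12)*conj(1) + 1*(0)*conj(1) + 2*(-3*sqrt(2))*conj(1) + 2*(6)*conj(1) + 2*(3*sqrt(2))*conj(1) + 4*(-2)*conj(-1) + 4*(-4)*conj(-1)]
      = (1/16)[(12) + (0) + (-6*sqrt(2)) + (12) + (6*sqrt(2)) + (8) + (16)] = 48/16 = 3
  <chi_rho, chi_3> = (1/16)[1*(12)*conj(1) + 1*(0)*conj(1) + 2*(-3*sqrt(2))*conj(-1) + 2*(6)*conj(1) + 2*(3*sqrt(2))*conj(-1) + 4*(-2)*conj(1) + 4*(-4)*conj(-1)]
      = (1/16)[(12) + (0) + (6*sqrt(2)) + (12) + (-6*sqrt(2)) + (-8) + (16)] = 32/16 = 2
  <chi_rho, chi_4> = (1/16)[1*(12)*conj(1) + 1*(0)*conj(1) + 2*(-3*sqrt(2))*conj(-1) + 2*(6)*conj(1) + 2*(3*sqrt(2))*conj(-1) + 4*(-2)*conj(-1) + 4*(-4)*conj(1)]
      = (1/16)[(12) + (0) + (6*sqrt(2)) + (12) + (-6*sqrt(2)) + (8) + (-16)] = 16/16 = 1
  <chi_rho, chi_5> = (1/16)[1*(12)*conj(2) + 1*(0)*conj(-2) + 2*(-3*sqrt(2))*conj(sqrt(2)) + 2*(6)*conj(0) + 2*(3*sqrt(2))*conj(-sqrt(2)) + 4*(-2)*conj(0) + 4*(-4)*conj(0)]
      = (1/16)[(24) + (0) + (-12) + (0) + (-12) + (0) + (0)] = 0/16 = 0
  <chi_rho, chi_6> = (1/16)[1*(12)*conj(2) + 1*(0)*conj(2) + 2*(-3*sqrt(2))*conj(0) + 2*(6)*conj(-2) + 2*(3*sqrt(2))*conj(0) + 4*(-2)*conj(0) + 4*(-4)*conj(0)]
      = (1/16)[(24) + (0) + (0) + (-24) + (0) + (0) + (0)] = 0/16 = 0
  <chi_rho, chi_7> = (1/16)[1*(12)*conj(2) + 1*(0)*conj(-2) + 2*(-3*sqrt(2))*conj(-sqrt(2)) + 2*(6)*conj(0) + 2*(3*sqrt(2))*conj(sqrt(2)) + 4*(-2)*conj(0) + 4*(-4)*conj(0)]
      = (1/16)[(24) + (0) + (12) + (0) + (12) + (0) + (0)] = 48/16 = 3
Dimension check: dim(rho) = sum (mult * dim) = 0*1 + 3*1 + 2*1 + 1*1 + 0*2 + 0*2 + 3*2 = 12 = chi_rho(e) = 12.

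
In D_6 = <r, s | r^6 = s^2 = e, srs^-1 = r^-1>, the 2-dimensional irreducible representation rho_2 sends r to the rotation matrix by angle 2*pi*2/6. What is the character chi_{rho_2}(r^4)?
chi_{rho_2}(r^4) = 2*cos(2*pi*2*4/6) = -1

Derivation: rho_2(r^4) is rotation by angle 2*pi*2*4/6, whose trace is 2*cos(2*pi*2*4/6) = -1.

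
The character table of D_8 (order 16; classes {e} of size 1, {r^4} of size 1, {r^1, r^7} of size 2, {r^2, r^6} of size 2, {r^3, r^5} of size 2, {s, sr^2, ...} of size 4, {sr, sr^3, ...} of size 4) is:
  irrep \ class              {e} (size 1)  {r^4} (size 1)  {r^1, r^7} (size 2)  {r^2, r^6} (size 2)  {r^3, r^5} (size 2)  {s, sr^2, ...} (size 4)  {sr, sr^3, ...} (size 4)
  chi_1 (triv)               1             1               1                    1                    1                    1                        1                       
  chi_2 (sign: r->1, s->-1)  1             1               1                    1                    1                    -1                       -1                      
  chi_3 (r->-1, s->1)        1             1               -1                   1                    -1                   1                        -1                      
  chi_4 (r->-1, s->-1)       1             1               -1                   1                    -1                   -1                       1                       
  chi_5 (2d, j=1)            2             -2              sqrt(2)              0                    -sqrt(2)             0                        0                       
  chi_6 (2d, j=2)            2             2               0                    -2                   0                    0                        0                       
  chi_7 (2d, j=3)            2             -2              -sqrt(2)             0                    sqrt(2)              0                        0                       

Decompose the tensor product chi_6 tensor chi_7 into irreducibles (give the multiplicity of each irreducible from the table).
chi_6 tensor chi_7 = chi_5 + chi_7 (all other irreducibles have multiplicity 0).

Details: The character of a tensor product is the pointwise product (chi_6 * chi_7)(C) = chi_6(C) * chi_7(C):
  {e}: (2)*(2), {r^4}: (2)*(-2), {r^1, r^7}: (0)*(-sqrt(2)), {r^2, r^6}: (-2)*(0), {r^3, r^5}: (0)*(sqrt(2)), {s, sr^2, ...}: (0)*(0), {sr, sr^3, ...}: (0)*(0)
so (chi_6 * chi_7) takes values
  {e} -> 4, {r^4} -> -4, {r^1, r^7} -> 0, {r^2, r^6} -> 0, {r^3, r^5} -> 0, {s, sr^2, ...} -> 0, {sr, sr^3, ...} -> 0.
Now take the inner product of this character with each irreducible chi from the table, <chi_6*chi_7, chi> = (1/16) sum_C |C| (chi_6*chi_7)(C) conj(chi(C)):
  <chi_6*chi_7, chi_1> = (1/16)[1*(4)*conj(1) + 1*(-4)*conj(1) + 2*(0)*conj(1) + 2*(0)*conj(1) + 2*(0)*conj(1) + 4*(0)*conj(1) + 4*(0)*conj(1)]
      = (1/16)[(4) + (-4) + (0) + (0) + (0) + (0) + (0)] = 0/16 = 0
  <chi_6*chi_7, chi_2> = (1/16)[1*(4)*conj(1) + 1*(-4)*conj(1) + 2*(0)*conj(1) + 2*(0)*conj(1) + 2*(0)*conj(1) + 4*(0)*conj(-1) + 4*(0)*conj(-1)]
      = (1/16)[(4) + (-4) + (0) + (0) + (0) + (0) + (0)] = 0/16 = 0
  <chi_6*chi_7, chi_3> = (1/16)[1*(4)*conj(1) + 1*(-4)*conj(1) + 2*(0)*conj(-1) + 2*(0)*conj(1) + 2*(0)*conj(-1) + 4*(0)*conj(1) + 4*(0)*conj(-1)]
      = (1/16)[(4) + (-4) + (0) + (0) + (0) + (0) + (0)] = 0/16 = 0
  <chi_6*chi_7, chi_4> = (1/16)[1*(4)*conj(1) + 1*(-4)*conj(1) + 2*(0)*conj(-1) + 2*(0)*conj(1) + 2*(0)*conj(-1) + 4*(0)*conj(-1) + 4*(0)*conj(1)]
      = (1/16)[(4) + (-4) + (0) + (0) + (0) + (0) + (0)] = 0/16 = 0
  <chi_6*chi_7, chi_5> = (1/16)[1*(4)*conj(2) + 1*(-4)*conj(-2) + 2*(0)*conj(sqrt(2)) + 2*(0)*conj(0) + 2*(0)*conj(-sqrt(2)) + 4*(0)*conj(0) + 4*(0)*conj(0)]
      = (1/16)[(8) + (8) + (0) + (0) + (0) + (0) + (0)] = 16/16 = 1
  <chi_6*chi_7, chi_6> = (1/16)[1*(4)*conj(2) + 1*(-4)*conj(2) + 2*(0)*conj(0) + 2*(0)*conj(-2) + 2*(0)*conj(0) + 4*(0)*conj(0) + 4*(0)*conj(0)]
      = (1/16)[(8) + (-8) + (0) + (0) + (0) + (0) + (0)] = 0/16 = 0
  <chi_6*chi_7, chi_7> = (1/16)[1*(4)*conj(2) + 1*(-4)*conj(-2) + 2*(0)*conj(-sqrt(2)) + 2*(0)*conj(0) + 2*(0)*conj(sqrt(2)) + 4*(0)*conj(0) + 4*(0)*conj(0)]
      = (1/16)[(8) + (8) + (0) + (0) + (0) + (0) + (0)] = 16/16 = 1
Hence the multiplicities are chi_5: 1, chi_7: 1. Dimension check: dim(chi_6)*dim(chi_7) = 2*2 = 4 and sum (mult * dim) = 1*2 + 1*2 = 4.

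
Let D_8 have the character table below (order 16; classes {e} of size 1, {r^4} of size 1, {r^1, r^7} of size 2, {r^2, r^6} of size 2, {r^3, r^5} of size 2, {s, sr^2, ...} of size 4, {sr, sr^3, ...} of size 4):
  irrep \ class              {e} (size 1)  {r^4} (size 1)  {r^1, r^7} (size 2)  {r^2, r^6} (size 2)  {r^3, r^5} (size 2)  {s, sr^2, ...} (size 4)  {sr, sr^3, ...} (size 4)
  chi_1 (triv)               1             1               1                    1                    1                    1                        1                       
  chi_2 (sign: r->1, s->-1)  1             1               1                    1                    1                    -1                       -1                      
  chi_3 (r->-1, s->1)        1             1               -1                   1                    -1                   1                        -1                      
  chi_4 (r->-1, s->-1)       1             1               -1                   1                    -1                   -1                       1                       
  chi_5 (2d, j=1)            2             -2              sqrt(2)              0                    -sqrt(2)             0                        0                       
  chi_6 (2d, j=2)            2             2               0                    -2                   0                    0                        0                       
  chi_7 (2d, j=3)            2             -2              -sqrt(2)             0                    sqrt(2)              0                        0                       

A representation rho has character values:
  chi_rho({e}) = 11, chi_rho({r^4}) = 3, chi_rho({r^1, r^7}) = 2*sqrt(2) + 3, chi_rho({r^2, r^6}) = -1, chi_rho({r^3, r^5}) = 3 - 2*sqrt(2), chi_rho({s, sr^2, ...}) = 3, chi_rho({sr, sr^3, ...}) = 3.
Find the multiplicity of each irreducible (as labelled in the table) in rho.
Multiplicities: chi_1: 3, chi_2: 0, chi_3: 0, chi_4: 0, chi_5: 2, chi_6: 2, chi_7: 0.

Justification: Use <chi_rho, chi> = (1/|G|) sum_C |C| * chi_rho(C) * conj(chi(C)) with |G| = 16 for each irreducible chi in the table:
  <chi_rho, chi_1> = (1/16)[1*(11)*conj(1) + 1*(3)*conj(1) + 2*(2*sqrt(2) + 3)*conj(1) + 2*(-1)*conj(1) + 2*(3 - 2*sqrt(2))*conj(1) + 4*(3)*conj(1) + 4*(3)*conj(1)]
      = (1/16)[(11) + (3) + (4*sqrt(2) + 6) + (-2) + (6 - 4*sqrt(2)) + (12) + (12)] = 48/16 = 3
  <chi_rho, chi_2> = (1/16)[1*(11)*conj(1) + 1*(3)*conj(1) + 2*(2*sqrt(2) + 3)*conj(1) + 2*(-1)*conj(1) + 2*(3 - 2*sqrt(2))*conj(1) + 4*(3)*conj(-1) + 4*(3)*conj(-1)]
      = (1/16)[(11) + (3) + (4*sqrt(2) + 6) + (-2) + (6 - 4*sqrt(2)) + (-12) + (-12)] = 0/16 = 0
  <chi_rho, chi_3> = (1/16)[1*(11)*conj(1) + 1*(3)*conj(1) + 2*(2*sqrt(2) + 3)*conj(-1) + 2*(-1)*conj(1) + 2*(3 - 2*sqrt(2))*conj(-1) + 4*(3)*conj(1) + 4*(3)*conj(-1)]
      = (1/16)[(11) + (3) + (-6 - 4*sqrt(2)) + (-2) + (-6 + 4*sqrt(2)) + (12) + (-12)] = 0/16 = 0
  <chi_rho, chi_4> = (1/16)[1*(11)*conj(1) + 1*(3)*conj(1) + 2*(2*sqrt(2) + 3)*conj(-1) + 2*(-1)*conj(1) + 2*(3 - 2*sqrt(2))*conj(-1) + 4*(3)*conj(-1) + 4*(3)*conj(1)]
      = (1/16)[(11) + (3) + (-6 - 4*sqrt(2)) + (-2) + (-6 + 4*sqrt(2)) + (-12) + (12)] = 0/16 = 0
  <chi_rho, chi_5> = (1/16)[1*(11)*conj(2) + 1*(3)*conj(-2) + 2*(2*sqrt(2) + 3)*conj(sqrt(2)) + 2*(-1)*conj(0) + 2*(3 - 2*sqrt(2))*conj(-sqrt(2)) + 4*(3)*conj(0) + 4*(3)*conj(0)]
      = (1/16)[(22) + (-6) + (8 + 6*sqrt(2)) + (0) + (8 - 6*sqrt(2)) + (0) + (0)] = 32/16 = 2
  <chi_rho, chi_6> = (1/16)[1*(11)*conj(2) + 1*(3)*conj(2) + 2*(2*sqrt(2) + 3)*conj(0) + 2*(-1)*conj(-2) + 2*(3 - 2*sqrt(2))*conj(0) + 4*(3)*conj(0) + 4*(3)*conj(0)]
      = (1/16)[(22) + (6) + (0) + (4) + (0) + (0) + (0)] = 32/16 = 2
  <chi_rho, chi_7> = (1/16)[1*(11)*conj(2) + 1*(3)*conj(-2) + 2*(2*sqrt(2) + 3)*conj(-sqrt(2)) + 2*(-1)*conj(0) + 2*(3 - 2*sqrt(2))*conj(sqrt(2)) + 4*(3)*conj(0) + 4*(3)*conj(0)]
      = (1/16)[(22) + (-6) + (-6*sqrt(2) - 8) + (0) + (-8 + 6*sqrt(2)) + (0) + (0)] = 0/16 = 0
Dimension check: dim(rho) = sum (mult * dim) = 3*1 + 0*1 + 0*1 + 0*1 + 2*2 + 2*2 + 0*2 = 11 = chi_rho(e) = 11.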